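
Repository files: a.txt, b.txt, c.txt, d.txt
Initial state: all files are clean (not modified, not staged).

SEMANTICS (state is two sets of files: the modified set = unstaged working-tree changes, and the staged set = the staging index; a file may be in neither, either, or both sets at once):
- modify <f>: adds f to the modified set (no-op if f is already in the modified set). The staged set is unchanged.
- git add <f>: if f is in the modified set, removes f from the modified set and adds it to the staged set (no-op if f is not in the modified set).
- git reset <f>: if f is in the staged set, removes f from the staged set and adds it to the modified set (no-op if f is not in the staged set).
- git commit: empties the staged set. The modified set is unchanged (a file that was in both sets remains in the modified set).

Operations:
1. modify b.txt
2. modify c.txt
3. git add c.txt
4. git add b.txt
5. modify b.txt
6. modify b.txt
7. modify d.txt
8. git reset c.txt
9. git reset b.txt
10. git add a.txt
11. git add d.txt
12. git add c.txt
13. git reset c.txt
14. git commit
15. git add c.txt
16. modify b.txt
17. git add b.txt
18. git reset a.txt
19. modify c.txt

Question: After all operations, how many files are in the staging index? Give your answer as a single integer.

Answer: 2

Derivation:
After op 1 (modify b.txt): modified={b.txt} staged={none}
After op 2 (modify c.txt): modified={b.txt, c.txt} staged={none}
After op 3 (git add c.txt): modified={b.txt} staged={c.txt}
After op 4 (git add b.txt): modified={none} staged={b.txt, c.txt}
After op 5 (modify b.txt): modified={b.txt} staged={b.txt, c.txt}
After op 6 (modify b.txt): modified={b.txt} staged={b.txt, c.txt}
After op 7 (modify d.txt): modified={b.txt, d.txt} staged={b.txt, c.txt}
After op 8 (git reset c.txt): modified={b.txt, c.txt, d.txt} staged={b.txt}
After op 9 (git reset b.txt): modified={b.txt, c.txt, d.txt} staged={none}
After op 10 (git add a.txt): modified={b.txt, c.txt, d.txt} staged={none}
After op 11 (git add d.txt): modified={b.txt, c.txt} staged={d.txt}
After op 12 (git add c.txt): modified={b.txt} staged={c.txt, d.txt}
After op 13 (git reset c.txt): modified={b.txt, c.txt} staged={d.txt}
After op 14 (git commit): modified={b.txt, c.txt} staged={none}
After op 15 (git add c.txt): modified={b.txt} staged={c.txt}
After op 16 (modify b.txt): modified={b.txt} staged={c.txt}
After op 17 (git add b.txt): modified={none} staged={b.txt, c.txt}
After op 18 (git reset a.txt): modified={none} staged={b.txt, c.txt}
After op 19 (modify c.txt): modified={c.txt} staged={b.txt, c.txt}
Final staged set: {b.txt, c.txt} -> count=2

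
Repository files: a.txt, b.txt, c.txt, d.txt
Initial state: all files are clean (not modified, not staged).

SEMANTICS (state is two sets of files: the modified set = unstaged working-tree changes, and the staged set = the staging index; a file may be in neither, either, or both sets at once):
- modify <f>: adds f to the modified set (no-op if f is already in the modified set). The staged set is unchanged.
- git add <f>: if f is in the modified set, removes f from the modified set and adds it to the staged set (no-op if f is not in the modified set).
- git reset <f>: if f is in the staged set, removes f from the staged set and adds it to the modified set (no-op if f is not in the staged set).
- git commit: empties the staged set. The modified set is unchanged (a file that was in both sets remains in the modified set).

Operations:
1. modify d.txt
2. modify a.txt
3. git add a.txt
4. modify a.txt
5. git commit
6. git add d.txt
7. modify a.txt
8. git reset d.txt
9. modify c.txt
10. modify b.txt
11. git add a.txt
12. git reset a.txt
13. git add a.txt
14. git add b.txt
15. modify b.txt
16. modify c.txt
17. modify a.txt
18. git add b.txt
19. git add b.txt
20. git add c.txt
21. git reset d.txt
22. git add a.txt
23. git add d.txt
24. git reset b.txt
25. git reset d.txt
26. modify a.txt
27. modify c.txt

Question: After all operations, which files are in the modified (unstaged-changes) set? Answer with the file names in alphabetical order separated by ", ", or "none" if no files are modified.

Answer: a.txt, b.txt, c.txt, d.txt

Derivation:
After op 1 (modify d.txt): modified={d.txt} staged={none}
After op 2 (modify a.txt): modified={a.txt, d.txt} staged={none}
After op 3 (git add a.txt): modified={d.txt} staged={a.txt}
After op 4 (modify a.txt): modified={a.txt, d.txt} staged={a.txt}
After op 5 (git commit): modified={a.txt, d.txt} staged={none}
After op 6 (git add d.txt): modified={a.txt} staged={d.txt}
After op 7 (modify a.txt): modified={a.txt} staged={d.txt}
After op 8 (git reset d.txt): modified={a.txt, d.txt} staged={none}
After op 9 (modify c.txt): modified={a.txt, c.txt, d.txt} staged={none}
After op 10 (modify b.txt): modified={a.txt, b.txt, c.txt, d.txt} staged={none}
After op 11 (git add a.txt): modified={b.txt, c.txt, d.txt} staged={a.txt}
After op 12 (git reset a.txt): modified={a.txt, b.txt, c.txt, d.txt} staged={none}
After op 13 (git add a.txt): modified={b.txt, c.txt, d.txt} staged={a.txt}
After op 14 (git add b.txt): modified={c.txt, d.txt} staged={a.txt, b.txt}
After op 15 (modify b.txt): modified={b.txt, c.txt, d.txt} staged={a.txt, b.txt}
After op 16 (modify c.txt): modified={b.txt, c.txt, d.txt} staged={a.txt, b.txt}
After op 17 (modify a.txt): modified={a.txt, b.txt, c.txt, d.txt} staged={a.txt, b.txt}
After op 18 (git add b.txt): modified={a.txt, c.txt, d.txt} staged={a.txt, b.txt}
After op 19 (git add b.txt): modified={a.txt, c.txt, d.txt} staged={a.txt, b.txt}
After op 20 (git add c.txt): modified={a.txt, d.txt} staged={a.txt, b.txt, c.txt}
After op 21 (git reset d.txt): modified={a.txt, d.txt} staged={a.txt, b.txt, c.txt}
After op 22 (git add a.txt): modified={d.txt} staged={a.txt, b.txt, c.txt}
After op 23 (git add d.txt): modified={none} staged={a.txt, b.txt, c.txt, d.txt}
After op 24 (git reset b.txt): modified={b.txt} staged={a.txt, c.txt, d.txt}
After op 25 (git reset d.txt): modified={b.txt, d.txt} staged={a.txt, c.txt}
After op 26 (modify a.txt): modified={a.txt, b.txt, d.txt} staged={a.txt, c.txt}
After op 27 (modify c.txt): modified={a.txt, b.txt, c.txt, d.txt} staged={a.txt, c.txt}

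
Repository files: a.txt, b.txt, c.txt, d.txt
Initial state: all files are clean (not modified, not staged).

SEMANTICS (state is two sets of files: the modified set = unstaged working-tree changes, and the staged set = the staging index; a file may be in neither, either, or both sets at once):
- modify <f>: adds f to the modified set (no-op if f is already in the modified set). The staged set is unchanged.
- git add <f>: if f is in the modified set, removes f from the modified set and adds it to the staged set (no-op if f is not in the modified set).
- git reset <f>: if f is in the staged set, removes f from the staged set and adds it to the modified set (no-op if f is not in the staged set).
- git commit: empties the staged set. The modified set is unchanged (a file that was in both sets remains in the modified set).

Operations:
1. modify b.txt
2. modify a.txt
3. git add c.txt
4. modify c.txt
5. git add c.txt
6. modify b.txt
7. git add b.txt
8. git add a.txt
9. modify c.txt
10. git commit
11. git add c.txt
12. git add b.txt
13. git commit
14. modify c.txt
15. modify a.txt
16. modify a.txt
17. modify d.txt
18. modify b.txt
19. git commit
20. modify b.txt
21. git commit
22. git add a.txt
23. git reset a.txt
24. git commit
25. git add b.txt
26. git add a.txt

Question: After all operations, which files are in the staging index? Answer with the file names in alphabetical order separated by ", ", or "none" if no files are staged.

Answer: a.txt, b.txt

Derivation:
After op 1 (modify b.txt): modified={b.txt} staged={none}
After op 2 (modify a.txt): modified={a.txt, b.txt} staged={none}
After op 3 (git add c.txt): modified={a.txt, b.txt} staged={none}
After op 4 (modify c.txt): modified={a.txt, b.txt, c.txt} staged={none}
After op 5 (git add c.txt): modified={a.txt, b.txt} staged={c.txt}
After op 6 (modify b.txt): modified={a.txt, b.txt} staged={c.txt}
After op 7 (git add b.txt): modified={a.txt} staged={b.txt, c.txt}
After op 8 (git add a.txt): modified={none} staged={a.txt, b.txt, c.txt}
After op 9 (modify c.txt): modified={c.txt} staged={a.txt, b.txt, c.txt}
After op 10 (git commit): modified={c.txt} staged={none}
After op 11 (git add c.txt): modified={none} staged={c.txt}
After op 12 (git add b.txt): modified={none} staged={c.txt}
After op 13 (git commit): modified={none} staged={none}
After op 14 (modify c.txt): modified={c.txt} staged={none}
After op 15 (modify a.txt): modified={a.txt, c.txt} staged={none}
After op 16 (modify a.txt): modified={a.txt, c.txt} staged={none}
After op 17 (modify d.txt): modified={a.txt, c.txt, d.txt} staged={none}
After op 18 (modify b.txt): modified={a.txt, b.txt, c.txt, d.txt} staged={none}
After op 19 (git commit): modified={a.txt, b.txt, c.txt, d.txt} staged={none}
After op 20 (modify b.txt): modified={a.txt, b.txt, c.txt, d.txt} staged={none}
After op 21 (git commit): modified={a.txt, b.txt, c.txt, d.txt} staged={none}
After op 22 (git add a.txt): modified={b.txt, c.txt, d.txt} staged={a.txt}
After op 23 (git reset a.txt): modified={a.txt, b.txt, c.txt, d.txt} staged={none}
After op 24 (git commit): modified={a.txt, b.txt, c.txt, d.txt} staged={none}
After op 25 (git add b.txt): modified={a.txt, c.txt, d.txt} staged={b.txt}
After op 26 (git add a.txt): modified={c.txt, d.txt} staged={a.txt, b.txt}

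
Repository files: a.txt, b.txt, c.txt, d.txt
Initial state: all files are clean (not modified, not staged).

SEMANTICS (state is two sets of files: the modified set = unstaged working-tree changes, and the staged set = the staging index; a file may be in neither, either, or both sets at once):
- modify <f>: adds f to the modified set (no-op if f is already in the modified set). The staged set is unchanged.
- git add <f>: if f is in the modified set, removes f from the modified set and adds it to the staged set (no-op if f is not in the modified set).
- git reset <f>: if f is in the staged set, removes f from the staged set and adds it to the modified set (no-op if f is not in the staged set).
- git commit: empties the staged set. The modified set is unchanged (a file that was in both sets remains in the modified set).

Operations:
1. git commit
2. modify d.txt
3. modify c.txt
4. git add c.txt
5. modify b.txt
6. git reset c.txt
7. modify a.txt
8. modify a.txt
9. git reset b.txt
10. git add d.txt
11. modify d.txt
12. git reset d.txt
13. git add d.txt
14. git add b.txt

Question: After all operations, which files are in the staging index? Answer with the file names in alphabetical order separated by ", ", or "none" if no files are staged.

After op 1 (git commit): modified={none} staged={none}
After op 2 (modify d.txt): modified={d.txt} staged={none}
After op 3 (modify c.txt): modified={c.txt, d.txt} staged={none}
After op 4 (git add c.txt): modified={d.txt} staged={c.txt}
After op 5 (modify b.txt): modified={b.txt, d.txt} staged={c.txt}
After op 6 (git reset c.txt): modified={b.txt, c.txt, d.txt} staged={none}
After op 7 (modify a.txt): modified={a.txt, b.txt, c.txt, d.txt} staged={none}
After op 8 (modify a.txt): modified={a.txt, b.txt, c.txt, d.txt} staged={none}
After op 9 (git reset b.txt): modified={a.txt, b.txt, c.txt, d.txt} staged={none}
After op 10 (git add d.txt): modified={a.txt, b.txt, c.txt} staged={d.txt}
After op 11 (modify d.txt): modified={a.txt, b.txt, c.txt, d.txt} staged={d.txt}
After op 12 (git reset d.txt): modified={a.txt, b.txt, c.txt, d.txt} staged={none}
After op 13 (git add d.txt): modified={a.txt, b.txt, c.txt} staged={d.txt}
After op 14 (git add b.txt): modified={a.txt, c.txt} staged={b.txt, d.txt}

Answer: b.txt, d.txt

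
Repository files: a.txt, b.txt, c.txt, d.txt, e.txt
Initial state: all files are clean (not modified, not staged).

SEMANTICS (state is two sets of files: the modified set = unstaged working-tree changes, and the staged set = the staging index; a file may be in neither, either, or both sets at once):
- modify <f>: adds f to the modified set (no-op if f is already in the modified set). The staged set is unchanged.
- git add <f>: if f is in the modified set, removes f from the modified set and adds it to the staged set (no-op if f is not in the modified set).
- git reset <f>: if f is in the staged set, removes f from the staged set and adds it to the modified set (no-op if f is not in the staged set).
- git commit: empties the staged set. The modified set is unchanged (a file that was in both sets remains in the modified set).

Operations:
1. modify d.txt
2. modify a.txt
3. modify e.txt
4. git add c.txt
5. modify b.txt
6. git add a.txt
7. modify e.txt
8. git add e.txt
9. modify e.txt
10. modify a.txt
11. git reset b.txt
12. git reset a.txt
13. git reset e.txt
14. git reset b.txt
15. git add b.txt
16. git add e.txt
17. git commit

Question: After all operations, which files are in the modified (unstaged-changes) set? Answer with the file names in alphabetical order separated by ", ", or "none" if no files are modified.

After op 1 (modify d.txt): modified={d.txt} staged={none}
After op 2 (modify a.txt): modified={a.txt, d.txt} staged={none}
After op 3 (modify e.txt): modified={a.txt, d.txt, e.txt} staged={none}
After op 4 (git add c.txt): modified={a.txt, d.txt, e.txt} staged={none}
After op 5 (modify b.txt): modified={a.txt, b.txt, d.txt, e.txt} staged={none}
After op 6 (git add a.txt): modified={b.txt, d.txt, e.txt} staged={a.txt}
After op 7 (modify e.txt): modified={b.txt, d.txt, e.txt} staged={a.txt}
After op 8 (git add e.txt): modified={b.txt, d.txt} staged={a.txt, e.txt}
After op 9 (modify e.txt): modified={b.txt, d.txt, e.txt} staged={a.txt, e.txt}
After op 10 (modify a.txt): modified={a.txt, b.txt, d.txt, e.txt} staged={a.txt, e.txt}
After op 11 (git reset b.txt): modified={a.txt, b.txt, d.txt, e.txt} staged={a.txt, e.txt}
After op 12 (git reset a.txt): modified={a.txt, b.txt, d.txt, e.txt} staged={e.txt}
After op 13 (git reset e.txt): modified={a.txt, b.txt, d.txt, e.txt} staged={none}
After op 14 (git reset b.txt): modified={a.txt, b.txt, d.txt, e.txt} staged={none}
After op 15 (git add b.txt): modified={a.txt, d.txt, e.txt} staged={b.txt}
After op 16 (git add e.txt): modified={a.txt, d.txt} staged={b.txt, e.txt}
After op 17 (git commit): modified={a.txt, d.txt} staged={none}

Answer: a.txt, d.txt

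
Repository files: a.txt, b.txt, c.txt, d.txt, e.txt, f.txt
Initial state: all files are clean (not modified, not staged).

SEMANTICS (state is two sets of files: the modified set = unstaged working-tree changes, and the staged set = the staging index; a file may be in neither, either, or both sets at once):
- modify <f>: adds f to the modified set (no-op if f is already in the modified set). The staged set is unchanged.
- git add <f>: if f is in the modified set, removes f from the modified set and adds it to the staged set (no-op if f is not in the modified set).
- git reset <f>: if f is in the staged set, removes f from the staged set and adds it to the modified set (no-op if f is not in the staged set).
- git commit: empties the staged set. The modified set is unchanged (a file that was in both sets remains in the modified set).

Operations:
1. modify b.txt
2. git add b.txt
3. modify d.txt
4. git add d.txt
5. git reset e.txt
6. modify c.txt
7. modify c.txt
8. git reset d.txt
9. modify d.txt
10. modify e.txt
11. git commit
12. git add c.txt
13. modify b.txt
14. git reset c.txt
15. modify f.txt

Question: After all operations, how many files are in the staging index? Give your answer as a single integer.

After op 1 (modify b.txt): modified={b.txt} staged={none}
After op 2 (git add b.txt): modified={none} staged={b.txt}
After op 3 (modify d.txt): modified={d.txt} staged={b.txt}
After op 4 (git add d.txt): modified={none} staged={b.txt, d.txt}
After op 5 (git reset e.txt): modified={none} staged={b.txt, d.txt}
After op 6 (modify c.txt): modified={c.txt} staged={b.txt, d.txt}
After op 7 (modify c.txt): modified={c.txt} staged={b.txt, d.txt}
After op 8 (git reset d.txt): modified={c.txt, d.txt} staged={b.txt}
After op 9 (modify d.txt): modified={c.txt, d.txt} staged={b.txt}
After op 10 (modify e.txt): modified={c.txt, d.txt, e.txt} staged={b.txt}
After op 11 (git commit): modified={c.txt, d.txt, e.txt} staged={none}
After op 12 (git add c.txt): modified={d.txt, e.txt} staged={c.txt}
After op 13 (modify b.txt): modified={b.txt, d.txt, e.txt} staged={c.txt}
After op 14 (git reset c.txt): modified={b.txt, c.txt, d.txt, e.txt} staged={none}
After op 15 (modify f.txt): modified={b.txt, c.txt, d.txt, e.txt, f.txt} staged={none}
Final staged set: {none} -> count=0

Answer: 0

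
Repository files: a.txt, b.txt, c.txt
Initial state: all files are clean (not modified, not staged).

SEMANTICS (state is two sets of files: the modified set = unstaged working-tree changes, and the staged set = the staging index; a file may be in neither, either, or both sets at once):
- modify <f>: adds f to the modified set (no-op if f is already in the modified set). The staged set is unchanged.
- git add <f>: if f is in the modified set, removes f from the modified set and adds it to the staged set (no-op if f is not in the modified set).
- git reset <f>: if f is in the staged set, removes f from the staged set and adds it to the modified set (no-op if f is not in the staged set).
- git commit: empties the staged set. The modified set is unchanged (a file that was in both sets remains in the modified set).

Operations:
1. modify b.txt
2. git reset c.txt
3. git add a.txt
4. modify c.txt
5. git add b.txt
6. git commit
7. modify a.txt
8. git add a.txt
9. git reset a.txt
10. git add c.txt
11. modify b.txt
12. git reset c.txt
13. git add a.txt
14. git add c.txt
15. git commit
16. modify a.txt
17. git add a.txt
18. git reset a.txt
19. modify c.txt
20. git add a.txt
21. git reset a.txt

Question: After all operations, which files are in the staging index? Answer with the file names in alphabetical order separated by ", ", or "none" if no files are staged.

Answer: none

Derivation:
After op 1 (modify b.txt): modified={b.txt} staged={none}
After op 2 (git reset c.txt): modified={b.txt} staged={none}
After op 3 (git add a.txt): modified={b.txt} staged={none}
After op 4 (modify c.txt): modified={b.txt, c.txt} staged={none}
After op 5 (git add b.txt): modified={c.txt} staged={b.txt}
After op 6 (git commit): modified={c.txt} staged={none}
After op 7 (modify a.txt): modified={a.txt, c.txt} staged={none}
After op 8 (git add a.txt): modified={c.txt} staged={a.txt}
After op 9 (git reset a.txt): modified={a.txt, c.txt} staged={none}
After op 10 (git add c.txt): modified={a.txt} staged={c.txt}
After op 11 (modify b.txt): modified={a.txt, b.txt} staged={c.txt}
After op 12 (git reset c.txt): modified={a.txt, b.txt, c.txt} staged={none}
After op 13 (git add a.txt): modified={b.txt, c.txt} staged={a.txt}
After op 14 (git add c.txt): modified={b.txt} staged={a.txt, c.txt}
After op 15 (git commit): modified={b.txt} staged={none}
After op 16 (modify a.txt): modified={a.txt, b.txt} staged={none}
After op 17 (git add a.txt): modified={b.txt} staged={a.txt}
After op 18 (git reset a.txt): modified={a.txt, b.txt} staged={none}
After op 19 (modify c.txt): modified={a.txt, b.txt, c.txt} staged={none}
After op 20 (git add a.txt): modified={b.txt, c.txt} staged={a.txt}
After op 21 (git reset a.txt): modified={a.txt, b.txt, c.txt} staged={none}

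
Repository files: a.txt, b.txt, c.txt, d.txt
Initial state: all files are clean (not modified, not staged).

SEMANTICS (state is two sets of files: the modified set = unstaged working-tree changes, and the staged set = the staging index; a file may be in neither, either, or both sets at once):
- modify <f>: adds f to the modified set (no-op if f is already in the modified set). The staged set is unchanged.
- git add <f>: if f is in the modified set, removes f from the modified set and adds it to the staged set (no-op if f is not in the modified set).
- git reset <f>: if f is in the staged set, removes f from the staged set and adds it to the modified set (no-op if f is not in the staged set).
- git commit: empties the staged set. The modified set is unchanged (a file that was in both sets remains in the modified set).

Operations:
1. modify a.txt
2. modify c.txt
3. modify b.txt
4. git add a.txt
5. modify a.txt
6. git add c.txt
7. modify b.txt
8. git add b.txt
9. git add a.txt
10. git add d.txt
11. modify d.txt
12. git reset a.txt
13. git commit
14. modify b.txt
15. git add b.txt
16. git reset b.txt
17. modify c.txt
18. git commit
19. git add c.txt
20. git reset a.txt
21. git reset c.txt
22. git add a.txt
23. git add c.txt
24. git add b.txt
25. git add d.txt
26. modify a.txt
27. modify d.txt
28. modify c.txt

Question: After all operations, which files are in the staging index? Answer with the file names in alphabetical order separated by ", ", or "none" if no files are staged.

Answer: a.txt, b.txt, c.txt, d.txt

Derivation:
After op 1 (modify a.txt): modified={a.txt} staged={none}
After op 2 (modify c.txt): modified={a.txt, c.txt} staged={none}
After op 3 (modify b.txt): modified={a.txt, b.txt, c.txt} staged={none}
After op 4 (git add a.txt): modified={b.txt, c.txt} staged={a.txt}
After op 5 (modify a.txt): modified={a.txt, b.txt, c.txt} staged={a.txt}
After op 6 (git add c.txt): modified={a.txt, b.txt} staged={a.txt, c.txt}
After op 7 (modify b.txt): modified={a.txt, b.txt} staged={a.txt, c.txt}
After op 8 (git add b.txt): modified={a.txt} staged={a.txt, b.txt, c.txt}
After op 9 (git add a.txt): modified={none} staged={a.txt, b.txt, c.txt}
After op 10 (git add d.txt): modified={none} staged={a.txt, b.txt, c.txt}
After op 11 (modify d.txt): modified={d.txt} staged={a.txt, b.txt, c.txt}
After op 12 (git reset a.txt): modified={a.txt, d.txt} staged={b.txt, c.txt}
After op 13 (git commit): modified={a.txt, d.txt} staged={none}
After op 14 (modify b.txt): modified={a.txt, b.txt, d.txt} staged={none}
After op 15 (git add b.txt): modified={a.txt, d.txt} staged={b.txt}
After op 16 (git reset b.txt): modified={a.txt, b.txt, d.txt} staged={none}
After op 17 (modify c.txt): modified={a.txt, b.txt, c.txt, d.txt} staged={none}
After op 18 (git commit): modified={a.txt, b.txt, c.txt, d.txt} staged={none}
After op 19 (git add c.txt): modified={a.txt, b.txt, d.txt} staged={c.txt}
After op 20 (git reset a.txt): modified={a.txt, b.txt, d.txt} staged={c.txt}
After op 21 (git reset c.txt): modified={a.txt, b.txt, c.txt, d.txt} staged={none}
After op 22 (git add a.txt): modified={b.txt, c.txt, d.txt} staged={a.txt}
After op 23 (git add c.txt): modified={b.txt, d.txt} staged={a.txt, c.txt}
After op 24 (git add b.txt): modified={d.txt} staged={a.txt, b.txt, c.txt}
After op 25 (git add d.txt): modified={none} staged={a.txt, b.txt, c.txt, d.txt}
After op 26 (modify a.txt): modified={a.txt} staged={a.txt, b.txt, c.txt, d.txt}
After op 27 (modify d.txt): modified={a.txt, d.txt} staged={a.txt, b.txt, c.txt, d.txt}
After op 28 (modify c.txt): modified={a.txt, c.txt, d.txt} staged={a.txt, b.txt, c.txt, d.txt}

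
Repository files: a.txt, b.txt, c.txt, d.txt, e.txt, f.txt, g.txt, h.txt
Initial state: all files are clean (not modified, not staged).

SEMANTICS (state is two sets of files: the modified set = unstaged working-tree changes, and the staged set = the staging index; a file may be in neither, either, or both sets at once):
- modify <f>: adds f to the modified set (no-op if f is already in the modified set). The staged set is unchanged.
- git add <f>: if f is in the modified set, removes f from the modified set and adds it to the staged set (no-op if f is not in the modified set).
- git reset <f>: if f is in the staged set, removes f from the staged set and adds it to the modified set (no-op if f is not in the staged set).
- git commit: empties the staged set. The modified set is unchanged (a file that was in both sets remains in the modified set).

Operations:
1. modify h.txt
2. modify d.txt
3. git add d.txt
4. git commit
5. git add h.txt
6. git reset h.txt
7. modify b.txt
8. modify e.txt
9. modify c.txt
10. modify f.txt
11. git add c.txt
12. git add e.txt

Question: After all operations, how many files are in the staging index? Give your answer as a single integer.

After op 1 (modify h.txt): modified={h.txt} staged={none}
After op 2 (modify d.txt): modified={d.txt, h.txt} staged={none}
After op 3 (git add d.txt): modified={h.txt} staged={d.txt}
After op 4 (git commit): modified={h.txt} staged={none}
After op 5 (git add h.txt): modified={none} staged={h.txt}
After op 6 (git reset h.txt): modified={h.txt} staged={none}
After op 7 (modify b.txt): modified={b.txt, h.txt} staged={none}
After op 8 (modify e.txt): modified={b.txt, e.txt, h.txt} staged={none}
After op 9 (modify c.txt): modified={b.txt, c.txt, e.txt, h.txt} staged={none}
After op 10 (modify f.txt): modified={b.txt, c.txt, e.txt, f.txt, h.txt} staged={none}
After op 11 (git add c.txt): modified={b.txt, e.txt, f.txt, h.txt} staged={c.txt}
After op 12 (git add e.txt): modified={b.txt, f.txt, h.txt} staged={c.txt, e.txt}
Final staged set: {c.txt, e.txt} -> count=2

Answer: 2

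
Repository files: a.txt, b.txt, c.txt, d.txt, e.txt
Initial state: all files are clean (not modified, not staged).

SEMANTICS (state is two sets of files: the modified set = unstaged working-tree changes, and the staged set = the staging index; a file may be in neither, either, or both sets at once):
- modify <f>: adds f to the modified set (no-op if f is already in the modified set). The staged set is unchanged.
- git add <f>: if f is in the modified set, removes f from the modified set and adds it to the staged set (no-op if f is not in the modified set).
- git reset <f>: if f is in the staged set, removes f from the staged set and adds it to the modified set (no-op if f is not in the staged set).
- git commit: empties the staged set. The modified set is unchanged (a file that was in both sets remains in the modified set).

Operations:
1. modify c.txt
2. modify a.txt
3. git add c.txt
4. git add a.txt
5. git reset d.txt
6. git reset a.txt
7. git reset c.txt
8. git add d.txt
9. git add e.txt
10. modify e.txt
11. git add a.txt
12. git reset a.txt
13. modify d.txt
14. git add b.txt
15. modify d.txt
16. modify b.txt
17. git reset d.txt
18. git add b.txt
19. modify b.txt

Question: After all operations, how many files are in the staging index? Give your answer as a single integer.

After op 1 (modify c.txt): modified={c.txt} staged={none}
After op 2 (modify a.txt): modified={a.txt, c.txt} staged={none}
After op 3 (git add c.txt): modified={a.txt} staged={c.txt}
After op 4 (git add a.txt): modified={none} staged={a.txt, c.txt}
After op 5 (git reset d.txt): modified={none} staged={a.txt, c.txt}
After op 6 (git reset a.txt): modified={a.txt} staged={c.txt}
After op 7 (git reset c.txt): modified={a.txt, c.txt} staged={none}
After op 8 (git add d.txt): modified={a.txt, c.txt} staged={none}
After op 9 (git add e.txt): modified={a.txt, c.txt} staged={none}
After op 10 (modify e.txt): modified={a.txt, c.txt, e.txt} staged={none}
After op 11 (git add a.txt): modified={c.txt, e.txt} staged={a.txt}
After op 12 (git reset a.txt): modified={a.txt, c.txt, e.txt} staged={none}
After op 13 (modify d.txt): modified={a.txt, c.txt, d.txt, e.txt} staged={none}
After op 14 (git add b.txt): modified={a.txt, c.txt, d.txt, e.txt} staged={none}
After op 15 (modify d.txt): modified={a.txt, c.txt, d.txt, e.txt} staged={none}
After op 16 (modify b.txt): modified={a.txt, b.txt, c.txt, d.txt, e.txt} staged={none}
After op 17 (git reset d.txt): modified={a.txt, b.txt, c.txt, d.txt, e.txt} staged={none}
After op 18 (git add b.txt): modified={a.txt, c.txt, d.txt, e.txt} staged={b.txt}
After op 19 (modify b.txt): modified={a.txt, b.txt, c.txt, d.txt, e.txt} staged={b.txt}
Final staged set: {b.txt} -> count=1

Answer: 1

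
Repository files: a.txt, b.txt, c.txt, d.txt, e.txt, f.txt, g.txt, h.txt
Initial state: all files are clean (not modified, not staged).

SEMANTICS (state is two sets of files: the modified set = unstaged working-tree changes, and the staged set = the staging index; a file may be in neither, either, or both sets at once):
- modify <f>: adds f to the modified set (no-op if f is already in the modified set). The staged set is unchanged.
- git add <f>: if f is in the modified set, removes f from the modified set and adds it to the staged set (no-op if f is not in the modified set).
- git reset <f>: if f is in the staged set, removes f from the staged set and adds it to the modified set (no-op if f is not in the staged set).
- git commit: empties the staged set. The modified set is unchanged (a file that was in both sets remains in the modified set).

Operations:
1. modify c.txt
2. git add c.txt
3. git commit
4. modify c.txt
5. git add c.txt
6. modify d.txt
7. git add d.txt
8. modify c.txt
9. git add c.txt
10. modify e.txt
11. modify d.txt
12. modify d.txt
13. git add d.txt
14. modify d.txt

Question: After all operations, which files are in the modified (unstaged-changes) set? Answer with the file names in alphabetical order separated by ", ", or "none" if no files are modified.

Answer: d.txt, e.txt

Derivation:
After op 1 (modify c.txt): modified={c.txt} staged={none}
After op 2 (git add c.txt): modified={none} staged={c.txt}
After op 3 (git commit): modified={none} staged={none}
After op 4 (modify c.txt): modified={c.txt} staged={none}
After op 5 (git add c.txt): modified={none} staged={c.txt}
After op 6 (modify d.txt): modified={d.txt} staged={c.txt}
After op 7 (git add d.txt): modified={none} staged={c.txt, d.txt}
After op 8 (modify c.txt): modified={c.txt} staged={c.txt, d.txt}
After op 9 (git add c.txt): modified={none} staged={c.txt, d.txt}
After op 10 (modify e.txt): modified={e.txt} staged={c.txt, d.txt}
After op 11 (modify d.txt): modified={d.txt, e.txt} staged={c.txt, d.txt}
After op 12 (modify d.txt): modified={d.txt, e.txt} staged={c.txt, d.txt}
After op 13 (git add d.txt): modified={e.txt} staged={c.txt, d.txt}
After op 14 (modify d.txt): modified={d.txt, e.txt} staged={c.txt, d.txt}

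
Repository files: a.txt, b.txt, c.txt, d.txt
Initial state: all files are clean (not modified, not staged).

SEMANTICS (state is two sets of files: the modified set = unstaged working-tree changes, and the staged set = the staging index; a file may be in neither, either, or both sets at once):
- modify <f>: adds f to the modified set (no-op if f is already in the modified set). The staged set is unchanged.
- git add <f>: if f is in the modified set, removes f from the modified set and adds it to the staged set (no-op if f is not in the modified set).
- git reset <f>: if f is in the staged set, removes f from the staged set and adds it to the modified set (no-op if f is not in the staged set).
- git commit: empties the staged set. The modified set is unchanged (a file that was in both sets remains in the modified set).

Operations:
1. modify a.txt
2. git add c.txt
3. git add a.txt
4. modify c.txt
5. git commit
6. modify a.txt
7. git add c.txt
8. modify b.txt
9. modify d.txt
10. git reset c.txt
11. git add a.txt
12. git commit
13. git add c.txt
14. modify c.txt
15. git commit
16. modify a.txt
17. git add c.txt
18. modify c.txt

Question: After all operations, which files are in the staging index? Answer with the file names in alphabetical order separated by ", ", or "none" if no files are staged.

Answer: c.txt

Derivation:
After op 1 (modify a.txt): modified={a.txt} staged={none}
After op 2 (git add c.txt): modified={a.txt} staged={none}
After op 3 (git add a.txt): modified={none} staged={a.txt}
After op 4 (modify c.txt): modified={c.txt} staged={a.txt}
After op 5 (git commit): modified={c.txt} staged={none}
After op 6 (modify a.txt): modified={a.txt, c.txt} staged={none}
After op 7 (git add c.txt): modified={a.txt} staged={c.txt}
After op 8 (modify b.txt): modified={a.txt, b.txt} staged={c.txt}
After op 9 (modify d.txt): modified={a.txt, b.txt, d.txt} staged={c.txt}
After op 10 (git reset c.txt): modified={a.txt, b.txt, c.txt, d.txt} staged={none}
After op 11 (git add a.txt): modified={b.txt, c.txt, d.txt} staged={a.txt}
After op 12 (git commit): modified={b.txt, c.txt, d.txt} staged={none}
After op 13 (git add c.txt): modified={b.txt, d.txt} staged={c.txt}
After op 14 (modify c.txt): modified={b.txt, c.txt, d.txt} staged={c.txt}
After op 15 (git commit): modified={b.txt, c.txt, d.txt} staged={none}
After op 16 (modify a.txt): modified={a.txt, b.txt, c.txt, d.txt} staged={none}
After op 17 (git add c.txt): modified={a.txt, b.txt, d.txt} staged={c.txt}
After op 18 (modify c.txt): modified={a.txt, b.txt, c.txt, d.txt} staged={c.txt}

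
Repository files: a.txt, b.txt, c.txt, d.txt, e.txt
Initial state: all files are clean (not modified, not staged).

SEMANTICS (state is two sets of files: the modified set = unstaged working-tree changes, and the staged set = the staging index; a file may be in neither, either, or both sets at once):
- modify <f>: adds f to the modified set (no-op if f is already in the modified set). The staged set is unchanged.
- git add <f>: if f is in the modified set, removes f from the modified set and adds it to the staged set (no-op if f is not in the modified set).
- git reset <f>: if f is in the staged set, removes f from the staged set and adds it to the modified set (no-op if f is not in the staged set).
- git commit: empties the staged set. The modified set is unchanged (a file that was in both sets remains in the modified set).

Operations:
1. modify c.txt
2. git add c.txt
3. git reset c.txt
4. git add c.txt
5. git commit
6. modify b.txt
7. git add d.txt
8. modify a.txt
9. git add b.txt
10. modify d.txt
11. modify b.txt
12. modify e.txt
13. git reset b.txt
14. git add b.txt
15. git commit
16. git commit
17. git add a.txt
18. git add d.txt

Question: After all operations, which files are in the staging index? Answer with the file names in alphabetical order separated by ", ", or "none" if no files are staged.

After op 1 (modify c.txt): modified={c.txt} staged={none}
After op 2 (git add c.txt): modified={none} staged={c.txt}
After op 3 (git reset c.txt): modified={c.txt} staged={none}
After op 4 (git add c.txt): modified={none} staged={c.txt}
After op 5 (git commit): modified={none} staged={none}
After op 6 (modify b.txt): modified={b.txt} staged={none}
After op 7 (git add d.txt): modified={b.txt} staged={none}
After op 8 (modify a.txt): modified={a.txt, b.txt} staged={none}
After op 9 (git add b.txt): modified={a.txt} staged={b.txt}
After op 10 (modify d.txt): modified={a.txt, d.txt} staged={b.txt}
After op 11 (modify b.txt): modified={a.txt, b.txt, d.txt} staged={b.txt}
After op 12 (modify e.txt): modified={a.txt, b.txt, d.txt, e.txt} staged={b.txt}
After op 13 (git reset b.txt): modified={a.txt, b.txt, d.txt, e.txt} staged={none}
After op 14 (git add b.txt): modified={a.txt, d.txt, e.txt} staged={b.txt}
After op 15 (git commit): modified={a.txt, d.txt, e.txt} staged={none}
After op 16 (git commit): modified={a.txt, d.txt, e.txt} staged={none}
After op 17 (git add a.txt): modified={d.txt, e.txt} staged={a.txt}
After op 18 (git add d.txt): modified={e.txt} staged={a.txt, d.txt}

Answer: a.txt, d.txt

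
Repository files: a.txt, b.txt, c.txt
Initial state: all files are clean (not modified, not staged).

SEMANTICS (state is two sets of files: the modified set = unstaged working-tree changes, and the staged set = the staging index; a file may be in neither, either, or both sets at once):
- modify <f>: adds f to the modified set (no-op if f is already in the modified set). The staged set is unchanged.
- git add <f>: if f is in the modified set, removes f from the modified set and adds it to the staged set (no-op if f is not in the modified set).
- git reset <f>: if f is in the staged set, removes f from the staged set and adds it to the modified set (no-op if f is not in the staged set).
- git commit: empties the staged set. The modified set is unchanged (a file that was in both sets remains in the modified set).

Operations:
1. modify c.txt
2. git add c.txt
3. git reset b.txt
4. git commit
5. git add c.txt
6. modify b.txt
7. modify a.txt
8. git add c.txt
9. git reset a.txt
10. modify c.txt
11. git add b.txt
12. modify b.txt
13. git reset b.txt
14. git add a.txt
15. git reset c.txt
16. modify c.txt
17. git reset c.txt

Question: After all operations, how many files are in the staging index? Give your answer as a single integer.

After op 1 (modify c.txt): modified={c.txt} staged={none}
After op 2 (git add c.txt): modified={none} staged={c.txt}
After op 3 (git reset b.txt): modified={none} staged={c.txt}
After op 4 (git commit): modified={none} staged={none}
After op 5 (git add c.txt): modified={none} staged={none}
After op 6 (modify b.txt): modified={b.txt} staged={none}
After op 7 (modify a.txt): modified={a.txt, b.txt} staged={none}
After op 8 (git add c.txt): modified={a.txt, b.txt} staged={none}
After op 9 (git reset a.txt): modified={a.txt, b.txt} staged={none}
After op 10 (modify c.txt): modified={a.txt, b.txt, c.txt} staged={none}
After op 11 (git add b.txt): modified={a.txt, c.txt} staged={b.txt}
After op 12 (modify b.txt): modified={a.txt, b.txt, c.txt} staged={b.txt}
After op 13 (git reset b.txt): modified={a.txt, b.txt, c.txt} staged={none}
After op 14 (git add a.txt): modified={b.txt, c.txt} staged={a.txt}
After op 15 (git reset c.txt): modified={b.txt, c.txt} staged={a.txt}
After op 16 (modify c.txt): modified={b.txt, c.txt} staged={a.txt}
After op 17 (git reset c.txt): modified={b.txt, c.txt} staged={a.txt}
Final staged set: {a.txt} -> count=1

Answer: 1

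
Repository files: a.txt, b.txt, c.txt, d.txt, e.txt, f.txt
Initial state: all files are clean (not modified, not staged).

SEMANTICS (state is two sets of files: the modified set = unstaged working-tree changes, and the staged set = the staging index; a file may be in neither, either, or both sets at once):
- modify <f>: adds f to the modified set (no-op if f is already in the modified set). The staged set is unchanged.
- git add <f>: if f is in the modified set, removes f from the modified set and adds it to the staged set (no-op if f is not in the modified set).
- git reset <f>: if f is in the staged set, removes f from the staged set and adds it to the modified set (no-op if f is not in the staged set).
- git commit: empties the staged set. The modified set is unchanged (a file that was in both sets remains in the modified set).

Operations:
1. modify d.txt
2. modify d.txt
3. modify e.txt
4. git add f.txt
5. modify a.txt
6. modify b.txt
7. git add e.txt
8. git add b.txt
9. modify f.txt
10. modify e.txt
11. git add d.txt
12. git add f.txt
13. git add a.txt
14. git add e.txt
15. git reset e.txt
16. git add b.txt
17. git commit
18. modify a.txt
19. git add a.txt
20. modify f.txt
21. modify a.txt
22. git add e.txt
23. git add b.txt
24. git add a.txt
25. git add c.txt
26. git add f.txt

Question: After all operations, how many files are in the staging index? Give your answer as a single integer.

After op 1 (modify d.txt): modified={d.txt} staged={none}
After op 2 (modify d.txt): modified={d.txt} staged={none}
After op 3 (modify e.txt): modified={d.txt, e.txt} staged={none}
After op 4 (git add f.txt): modified={d.txt, e.txt} staged={none}
After op 5 (modify a.txt): modified={a.txt, d.txt, e.txt} staged={none}
After op 6 (modify b.txt): modified={a.txt, b.txt, d.txt, e.txt} staged={none}
After op 7 (git add e.txt): modified={a.txt, b.txt, d.txt} staged={e.txt}
After op 8 (git add b.txt): modified={a.txt, d.txt} staged={b.txt, e.txt}
After op 9 (modify f.txt): modified={a.txt, d.txt, f.txt} staged={b.txt, e.txt}
After op 10 (modify e.txt): modified={a.txt, d.txt, e.txt, f.txt} staged={b.txt, e.txt}
After op 11 (git add d.txt): modified={a.txt, e.txt, f.txt} staged={b.txt, d.txt, e.txt}
After op 12 (git add f.txt): modified={a.txt, e.txt} staged={b.txt, d.txt, e.txt, f.txt}
After op 13 (git add a.txt): modified={e.txt} staged={a.txt, b.txt, d.txt, e.txt, f.txt}
After op 14 (git add e.txt): modified={none} staged={a.txt, b.txt, d.txt, e.txt, f.txt}
After op 15 (git reset e.txt): modified={e.txt} staged={a.txt, b.txt, d.txt, f.txt}
After op 16 (git add b.txt): modified={e.txt} staged={a.txt, b.txt, d.txt, f.txt}
After op 17 (git commit): modified={e.txt} staged={none}
After op 18 (modify a.txt): modified={a.txt, e.txt} staged={none}
After op 19 (git add a.txt): modified={e.txt} staged={a.txt}
After op 20 (modify f.txt): modified={e.txt, f.txt} staged={a.txt}
After op 21 (modify a.txt): modified={a.txt, e.txt, f.txt} staged={a.txt}
After op 22 (git add e.txt): modified={a.txt, f.txt} staged={a.txt, e.txt}
After op 23 (git add b.txt): modified={a.txt, f.txt} staged={a.txt, e.txt}
After op 24 (git add a.txt): modified={f.txt} staged={a.txt, e.txt}
After op 25 (git add c.txt): modified={f.txt} staged={a.txt, e.txt}
After op 26 (git add f.txt): modified={none} staged={a.txt, e.txt, f.txt}
Final staged set: {a.txt, e.txt, f.txt} -> count=3

Answer: 3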